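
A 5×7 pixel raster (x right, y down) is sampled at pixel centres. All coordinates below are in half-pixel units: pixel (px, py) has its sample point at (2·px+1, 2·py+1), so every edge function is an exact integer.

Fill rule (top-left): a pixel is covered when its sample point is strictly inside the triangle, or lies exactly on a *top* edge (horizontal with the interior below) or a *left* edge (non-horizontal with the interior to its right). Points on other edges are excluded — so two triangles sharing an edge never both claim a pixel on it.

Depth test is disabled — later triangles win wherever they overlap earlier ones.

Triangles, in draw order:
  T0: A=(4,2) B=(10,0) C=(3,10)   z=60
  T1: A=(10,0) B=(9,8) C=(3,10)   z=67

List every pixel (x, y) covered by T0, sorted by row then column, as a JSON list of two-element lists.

T0:
  2·area = 46
  edge (4, 2)→(10, 0): d=(6,-2) top-left  bias=+0
  edge (10, 0)→(3, 10): d=(-7,10) right/bottom  bias=-1
  edge (3, 10)→(4, 2): d=(1,-8) top-left  bias=+0
    (3,0)@(7, 1): e=[0,23,23] → #  [on edge]
    (4,0)@(9, 1): e=[4,3,39] → #
    (0,1)@(1, 3): e=[0,69,-23] → ·  [on edge]
    (2,1)@(5, 3): e=[8,29,9] → #
    (4,1)@(9, 3): e=[16,-11,41] → ·
    (2,2)@(5, 5): e=[20,15,11] → #
    (3,2)@(7, 5): e=[24,-5,27] → ·
    (2,3)@(5, 7): e=[32,1,13] → #
    (3,3)@(7, 7): e=[36,-19,29] → ·
    (2,4)@(5, 9): e=[44,-13,15] → ·
  covered (6 px):
    · · · # #
    · · # # ·
    · · # · ·
    · · # · ·
    · · · · ·
    · · · · ·
    · · · · ·
T1:
  2·area = 46
  edge (10, 0)→(9, 8): d=(-1,8) right/bottom  bias=-1
  edge (9, 8)→(3, 10): d=(-6,2) right/bottom  bias=-1
  edge (3, 10)→(10, 0): d=(7,-10) top-left  bias=+0
    (4,1)@(9, 3): e=[5,30,11] → #
    (3,2)@(7, 5): e=[19,22,5] → #
    (3,3)@(7, 7): e=[17,10,19] → #
    (2,4)@(5, 9): e=[31,2,13] → #
    (3,4)@(7, 9): e=[15,-2,33] → ·
    (4,4)@(9, 9): e=[-1,-6,53] → ·
    (2,5)@(5, 11): e=[29,-10,27] → ·
  covered (6 px):
    · · · · ·
    · · · · #
    · · · # #
    · · · # #
    · · # · ·
    · · · · ·
    · · · · ·

Final: [[3,0],[4,0],[2,1],[3,1],[2,2],[2,3]]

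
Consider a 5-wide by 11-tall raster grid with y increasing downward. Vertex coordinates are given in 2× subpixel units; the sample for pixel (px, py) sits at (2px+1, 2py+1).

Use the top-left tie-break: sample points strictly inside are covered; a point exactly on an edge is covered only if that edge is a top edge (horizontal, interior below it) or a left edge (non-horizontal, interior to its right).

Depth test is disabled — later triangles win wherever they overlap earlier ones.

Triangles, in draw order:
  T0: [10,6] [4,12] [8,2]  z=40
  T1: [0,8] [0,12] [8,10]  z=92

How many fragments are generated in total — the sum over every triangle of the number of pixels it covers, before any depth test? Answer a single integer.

T0:
  2·area = 36
  edge (10, 6)→(4, 12): d=(-6,6) right/bottom  bias=-1
  edge (4, 12)→(8, 2): d=(4,-10) top-left  bias=+0
  edge (8, 2)→(10, 6): d=(2,4) right/bottom  bias=-1
    (3,2)@(7, 5): e=[24,2,10] → X
    (4,2)@(9, 5): e=[12,22,2] → X
    (3,3)@(7, 7): e=[12,10,14] → X
    (4,3)@(9, 7): e=[0,30,6] → .  [on edge]
    (3,4)@(7, 9): e=[0,18,18] → .  [on edge]
    (2,5)@(5, 11): e=[0,6,30] → .  [on edge]
    (1,6)@(3, 13): e=[0,-6,42] → .  [on edge]
    (0,7)@(1, 15): e=[0,-18,54] → .  [on edge]
  covered (3 px):
    . . . . .
    . . . . .
    . . . X X
    . . . X .
    . . . . .
    . . . . .
    . . . . .
    . . . . .
    . . . . .
    . . . . .
    . . . . .
T1:
  2·area = 32  (B↔C swapped to make it positive)
  edge (0, 8)→(8, 10): d=(8,2) right/bottom  bias=-1
  edge (8, 10)→(0, 12): d=(-8,2) right/bottom  bias=-1
  edge (0, 12)→(0, 8): d=(0,-4) top-left  bias=+0
    (0,4)@(1, 9): e=[6,22,4] → X
    (1,4)@(3, 9): e=[2,18,12] → X
    (2,4)@(5, 9): e=[-2,14,20] → .
    (0,5)@(1, 11): e=[22,6,4] → X
    (2,5)@(5, 11): e=[14,-2,20] → .
    (0,6)@(1, 13): e=[38,-10,4] → .
    (1,6)@(3, 13): e=[34,-14,12] → .
  covered (4 px):
    . . . . .
    . . . . .
    . . . . .
    . . . . .
    X X . . .
    X X . . .
    . . . . .
    . . . . .
    . . . . .
    . . . . .
    . . . . .

Result: 7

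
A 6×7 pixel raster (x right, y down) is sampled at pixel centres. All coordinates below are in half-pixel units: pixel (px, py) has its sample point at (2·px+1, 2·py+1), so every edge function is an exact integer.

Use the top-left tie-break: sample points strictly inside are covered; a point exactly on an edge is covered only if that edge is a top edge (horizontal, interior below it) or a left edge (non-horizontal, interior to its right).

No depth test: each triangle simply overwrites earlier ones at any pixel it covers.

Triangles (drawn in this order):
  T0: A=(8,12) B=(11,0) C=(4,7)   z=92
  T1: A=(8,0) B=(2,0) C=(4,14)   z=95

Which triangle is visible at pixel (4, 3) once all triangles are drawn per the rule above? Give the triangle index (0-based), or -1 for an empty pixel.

T0:
  2·area = 63  (B↔C swapped to make it positive)
  edge (8, 12)→(4, 7): d=(-4,-5) top-left  bias=+0
  edge (4, 7)→(11, 0): d=(7,-7) top-left  bias=+0
  edge (11, 0)→(8, 12): d=(-3,12) right/bottom  bias=-1
    (4,1)@(9, 3): e=[41,7,15] → █
    (5,1)@(11, 3): e=[51,21,-9] → ·
    (3,2)@(7, 5): e=[23,7,33] → █
    (5,2)@(11, 5): e=[43,35,-15] → ·
    (2,3)@(5, 7): e=[5,7,51] → █
    (5,3)@(11, 7): e=[35,49,-21] → ·
    (2,4)@(5, 9): e=[-3,21,45] → ·
    (3,4)@(7, 9): e=[7,35,21] → █
    (4,4)@(9, 9): e=[17,49,-3] → ·
    (3,5)@(7, 11): e=[-1,49,15] → ·
  covered (7 px):
    · · · · · ·
    · · · · █ ·
    · · · █ █ ·
    · · █ █ █ ·
    · · · █ · ·
    · · · · · ·
    · · · · · ·
T1:
  2·area = 84  (B↔C swapped to make it positive)
  edge (8, 0)→(4, 14): d=(-4,14) right/bottom  bias=-1
  edge (4, 14)→(2, 0): d=(-2,-14) top-left  bias=+0
  edge (2, 0)→(8, 0): d=(6,0) top-left  bias=+0
    (1,0)@(3, 1): e=[66,12,6] → █
    (2,0)@(5, 1): e=[38,40,6] → █
    (3,0)@(7, 1): e=[10,68,6] → █
    (4,0)@(9, 1): e=[-18,96,6] → ·
    (1,1)@(3, 3): e=[58,8,18] → █
    (4,1)@(9, 3): e=[-26,92,18] → ·
    (1,2)@(3, 5): e=[50,4,30] → █
    (3,2)@(7, 5): e=[-6,60,30] → ·
    (1,3)@(3, 7): e=[42,0,42] → █  [on edge]
    (3,3)@(7, 7): e=[-14,56,42] → ·
    (1,4)@(3, 9): e=[34,-4,54] → ·
    (2,4)@(5, 9): e=[6,24,54] → █
  covered (11 px):
    · █ █ █ · ·
    · █ █ █ · ·
    · █ █ · · ·
    · █ █ · · ·
    · · █ · · ·
    · · · · · ·
    · · · · · ·

Z-buffer (winner per pixel, '.' = empty):
  . 1 1 1 . .
  . 1 1 1 0 .
  . 1 1 0 0 .
  . 1 1 0 0 .
  . . 1 0 . .
  . . . . . .
  . . . . . .

Result: 0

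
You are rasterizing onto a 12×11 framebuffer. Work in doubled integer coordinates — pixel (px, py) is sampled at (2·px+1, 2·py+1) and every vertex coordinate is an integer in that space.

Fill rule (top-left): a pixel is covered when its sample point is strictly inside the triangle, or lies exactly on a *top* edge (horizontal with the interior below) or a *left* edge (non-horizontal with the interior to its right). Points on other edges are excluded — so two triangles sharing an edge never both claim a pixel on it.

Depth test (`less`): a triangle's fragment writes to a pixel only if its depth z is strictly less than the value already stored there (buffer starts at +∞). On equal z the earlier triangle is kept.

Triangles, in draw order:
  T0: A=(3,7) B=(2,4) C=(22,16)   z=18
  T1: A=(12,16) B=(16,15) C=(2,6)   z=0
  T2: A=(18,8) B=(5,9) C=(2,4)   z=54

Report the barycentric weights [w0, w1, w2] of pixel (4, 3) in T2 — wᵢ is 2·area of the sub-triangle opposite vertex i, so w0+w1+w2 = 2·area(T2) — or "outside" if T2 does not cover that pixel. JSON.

T0:
  2·area = 48
  edge (3, 7)→(2, 4): d=(-1,-3) top-left  bias=+0
  edge (2, 4)→(22, 16): d=(20,12) right/bottom  bias=-1
  edge (22, 16)→(3, 7): d=(-19,-9) top-left  bias=+0
    (0,0)@(1, 1): e=[0,-48,96] → ·  [on edge]
    (1,2)@(3, 5): e=[2,8,38] → █
    (2,2)@(5, 5): e=[8,-16,56] → ·
    (1,3)@(3, 7): e=[0,48,0] → █  [on edge]
    (2,3)@(5, 7): e=[6,24,18] → █
    (3,3)@(7, 7): e=[12,0,36] → ·  [on edge]
    (1,4)@(3, 9): e=[-2,88,-38] → ·
    (2,4)@(5, 9): e=[4,64,-20] → ·
    (4,4)@(9, 9): e=[16,16,16] → █
    (5,4)@(11, 9): e=[22,-8,34] → ·
    (4,5)@(9, 11): e=[14,56,-22] → ·
    (6,5)@(13, 11): e=[26,8,14] → █
    (2,6)@(5, 13): e=[0,144,-96] → ·  [on edge]
    (8,6)@(17, 13): e=[36,0,12] → ·  [on edge]
    (3,9)@(7, 19): e=[0,240,-192] → ·  [on edge]
  covered (5 px):
    · · · · · · · · · · · ·
    · · · · · · · · · · · ·
    · █ · · · · · · · · · ·
    · █ █ · · · · · · · · ·
    · · · · █ · · · · · · ·
    · · · · · · █ · · · · ·
    · · · · · · · · · · · ·
    · · · · · · · · · · · ·
    · · · · · · · · · · · ·
    · · · · · · · · · · · ·
    · · · · · · · · · · · ·
T1:
  2·area = 50  (B↔C swapped to make it positive)
  edge (12, 16)→(2, 6): d=(-10,-10) top-left  bias=+0
  edge (2, 6)→(16, 15): d=(14,9) right/bottom  bias=-1
  edge (16, 15)→(12, 16): d=(-4,1) right/bottom  bias=-1
    (0,2)@(1, 5): e=[0,-5,55] → ·  [on edge]
    (1,3)@(3, 7): e=[0,5,45] → █  [on edge]
    (2,3)@(5, 7): e=[20,-13,43] → ·
    (1,4)@(3, 9): e=[-20,33,37] → ·
    (2,4)@(5, 9): e=[0,15,35] → █  [on edge]
    (3,4)@(7, 9): e=[20,-3,33] → ·
    (2,5)@(5, 11): e=[-20,43,27] → ·
    (3,5)@(7, 11): e=[0,25,25] → █  [on edge]
    (4,5)@(9, 11): e=[20,7,23] → █
    (5,5)@(11, 11): e=[40,-11,21] → ·
    (3,6)@(7, 13): e=[-20,53,17] → ·
    (4,6)@(9, 13): e=[0,35,15] → █  [on edge]
    (5,7)@(11, 15): e=[0,45,5] → █  [on edge]
    (6,8)@(13, 17): e=[0,55,-5] → ·  [on edge]
    (7,9)@(15, 19): e=[0,65,-15] → ·  [on edge]
    (8,10)@(17, 21): e=[0,75,-25] → ·  [on edge]
  covered (9 px):
    · · · · · · · · · · · ·
    · · · · · · · · · · · ·
    · · · · · · · · · · · ·
    · █ · · · · · · · · · ·
    · · █ · · · · · · · · ·
    · · · █ █ · · · · · · ·
    · · · · █ █ · · · · · ·
    · · · · · █ █ █ · · · ·
    · · · · · · · · · · · ·
    · · · · · · · · · · · ·
    · · · · · · · · · · · ·
T2:
  2·area = 68
  edge (18, 8)→(5, 9): d=(-13,1) right/bottom  bias=-1
  edge (5, 9)→(2, 4): d=(-3,-5) top-left  bias=+0
  edge (2, 4)→(18, 8): d=(16,4) right/bottom  bias=-1
    (1,2)@(3, 5): e=[54,2,12] → █
    (2,2)@(5, 5): e=[52,12,4] → █
    (3,2)@(7, 5): e=[50,22,-4] → ·
    (1,3)@(3, 7): e=[28,-4,44] → ·
    (2,3)@(5, 7): e=[26,6,36] → █
    (3,3)@(7, 7): e=[24,16,28] → █
    (4,3)@(9, 7): e=[22,26,20] → █
    (5,3)@(11, 7): e=[20,36,12] → █
    (6,3)@(13, 7): e=[18,46,4] → █
    (7,3)@(15, 7): e=[16,56,-4] → ·
    (2,4)@(5, 9): e=[0,0,68] → ·  [on edge]
    (3,4)@(7, 9): e=[-2,10,60] → ·
    (5,9)@(11, 19): e=[-136,0,204] → ·  [on edge]
  covered (7 px):
    · · · · · · · · · · · ·
    · · · · · · · · · · · ·
    · █ █ · · · · · · · · ·
    · · █ █ █ █ █ · · · · ·
    · · · · · · · · · · · ·
    · · · · · · · · · · · ·
    · · · · · · · · · · · ·
    · · · · · · · · · · · ·
    · · · · · · · · · · · ·
    · · · · · · · · · · · ·
    · · · · · · · · · · · ·

Final: [26,20,22]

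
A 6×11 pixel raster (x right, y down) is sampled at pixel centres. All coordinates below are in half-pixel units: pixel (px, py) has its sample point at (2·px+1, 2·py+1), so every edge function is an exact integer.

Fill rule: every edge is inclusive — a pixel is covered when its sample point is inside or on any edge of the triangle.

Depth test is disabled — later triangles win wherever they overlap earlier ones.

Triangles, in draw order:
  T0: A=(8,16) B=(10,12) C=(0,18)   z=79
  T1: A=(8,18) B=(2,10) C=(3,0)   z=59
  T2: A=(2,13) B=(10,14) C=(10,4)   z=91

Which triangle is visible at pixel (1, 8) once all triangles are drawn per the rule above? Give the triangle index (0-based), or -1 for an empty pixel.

T0:
  2·area = 28  (B↔C swapped to make it positive)
  edge (8, 16)→(0, 18): d=(-8,2) inclusive
  edge (0, 18)→(10, 12): d=(10,-6) inclusive
  edge (10, 12)→(8, 16): d=(-2,4) inclusive
    (4,6)@(9, 13): e=[22,4,2] → X
    (5,6)@(11, 13): e=[18,16,-6] → .
    (2,7)@(5, 15): e=[14,0,14] → X  [on edge]
    (3,7)@(7, 15): e=[10,12,6] → X
    (4,7)@(9, 15): e=[6,24,-2] → .
    (1,8)@(3, 17): e=[2,8,18] → X
    (2,8)@(5, 17): e=[-2,20,10] → .
    (3,8)@(7, 17): e=[-6,32,2] → .
    (1,9)@(3, 19): e=[-14,28,14] → .
  covered (4 px):
    . . . . . .
    . . . . . .
    . . . . . .
    . . . . . .
    . . . . . .
    . . . . . .
    . . . . X .
    . . X X . .
    . X . . . .
    . . . . . .
    . . . . . .
T1:
  2·area = 68
  edge (8, 18)→(2, 10): d=(-6,-8) inclusive
  edge (2, 10)→(3, 0): d=(1,-10) inclusive
  edge (3, 0)→(8, 18): d=(5,18) inclusive
    (1,0)@(3, 1): e=[62,1,5] → X
    (2,0)@(5, 1): e=[78,21,-31] → .
    (1,1)@(3, 3): e=[50,3,15] → X
    (2,1)@(5, 3): e=[66,23,-21] → .
    (1,2)@(3, 5): e=[38,5,25] → X
    (2,2)@(5, 5): e=[54,25,-11] → .
    (1,3)@(3, 7): e=[26,7,35] → X
    (2,3)@(5, 7): e=[42,27,-1] → .
    (1,4)@(3, 9): e=[14,9,45] → X
    (2,4)@(5, 9): e=[30,29,9] → X
    (3,4)@(7, 9): e=[46,49,-27] → .
    (1,5)@(3, 11): e=[2,11,55] → X
  covered (10 px):
    . X . . . .
    . X . . . .
    . X . . . .
    . X . . . .
    . X X . . .
    . X X . . .
    . . X . . .
    . . . X . .
    . . . . . .
    . . . . . .
    . . . . . .
T2:
  2·area = 80  (B↔C swapped to make it positive)
  edge (2, 13)→(10, 4): d=(8,-9) inclusive
  edge (10, 4)→(10, 14): d=(0,10) inclusive
  edge (10, 14)→(2, 13): d=(-8,-1) inclusive
    (4,3)@(9, 7): e=[15,10,55] → X
    (5,3)@(11, 7): e=[33,-10,57] → .
    (3,4)@(7, 9): e=[13,30,37] → X
    (5,4)@(11, 9): e=[49,-10,41] → .
    (2,5)@(5, 11): e=[11,50,19] → X
    (5,5)@(11, 11): e=[65,-10,25] → .
    (1,6)@(3, 13): e=[9,70,1] → X
    (5,6)@(11, 13): e=[81,-10,9] → .
    (1,7)@(3, 15): e=[25,70,-15] → .
    (2,7)@(5, 15): e=[43,50,-13] → .
    (3,7)@(7, 15): e=[61,30,-11] → .
    (4,7)@(9, 15): e=[79,10,-9] → .
  covered (10 px):
    . . . . . .
    . . . . . .
    . . . . . .
    . . . . X .
    . . . X X .
    . . X X X .
    . X X X X .
    . . . . . .
    . . . . . .
    . . . . . .
    . . . . . .

Z-buffer (winner per pixel, '.' = empty):
  . 1 . . . .
  . 1 . . . .
  . 1 . . . .
  . 1 . . 2 .
  . 1 1 2 2 .
  . 1 2 2 2 .
  . 2 2 2 2 .
  . . 0 1 . .
  . 0 . . . .
  . . . . . .
  . . . . . .

Answer: 0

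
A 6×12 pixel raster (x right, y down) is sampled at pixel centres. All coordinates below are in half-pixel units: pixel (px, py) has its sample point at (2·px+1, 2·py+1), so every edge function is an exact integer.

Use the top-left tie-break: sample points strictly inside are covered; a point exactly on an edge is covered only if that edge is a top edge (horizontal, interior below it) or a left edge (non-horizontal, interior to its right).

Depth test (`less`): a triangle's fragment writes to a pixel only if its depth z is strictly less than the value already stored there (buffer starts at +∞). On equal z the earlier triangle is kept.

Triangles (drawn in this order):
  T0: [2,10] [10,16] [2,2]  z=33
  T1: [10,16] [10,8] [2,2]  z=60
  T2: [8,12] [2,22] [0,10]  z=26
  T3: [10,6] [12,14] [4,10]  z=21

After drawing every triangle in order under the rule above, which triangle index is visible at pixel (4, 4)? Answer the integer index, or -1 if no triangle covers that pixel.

T0:
  2·area = 64  (B↔C swapped to make it positive)
  edge (2, 10)→(2, 2): d=(0,-8) top-left  bias=+0
  edge (2, 2)→(10, 16): d=(8,14) right/bottom  bias=-1
  edge (10, 16)→(2, 10): d=(-8,-6) top-left  bias=+0
    (1,2)@(3, 5): e=[8,10,46] → X
    (2,2)@(5, 5): e=[24,-18,58] → .
    (1,3)@(3, 7): e=[8,26,30] → X
    (2,3)@(5, 7): e=[24,-2,42] → .
    (1,4)@(3, 9): e=[8,42,14] → X
    (2,4)@(5, 9): e=[24,14,26] → X
    (3,4)@(7, 9): e=[40,-14,38] → .
    (1,5)@(3, 11): e=[8,58,-2] → .
    (2,5)@(5, 11): e=[24,30,10] → X
    (3,5)@(7, 11): e=[40,2,22] → X
    (4,5)@(9, 11): e=[56,-26,34] → .
    (2,6)@(5, 13): e=[24,46,-6] → .
  covered (8 px):
    . . . . . .
    . . . . . .
    . X . . . .
    . X . . . .
    . X X . . .
    . . X X . .
    . . . X . .
    . . . . X .
    . . . . . .
    . . . . . .
    . . . . . .
    . . . . . .
T1:
  2·area = 64  (B↔C swapped to make it positive)
  edge (10, 16)→(2, 2): d=(-8,-14) top-left  bias=+0
  edge (2, 2)→(10, 8): d=(8,6) right/bottom  bias=-1
  edge (10, 8)→(10, 16): d=(0,8) right/bottom  bias=-1
    (1,1)@(3, 3): e=[6,2,56] → X
    (2,1)@(5, 3): e=[34,-10,40] → .
    (1,2)@(3, 5): e=[-10,18,56] → .
    (2,2)@(5, 5): e=[18,6,40] → X
    (3,2)@(7, 5): e=[46,-6,24] → .
    (2,3)@(5, 7): e=[2,22,40] → X
    (3,3)@(7, 7): e=[30,10,24] → X
    (4,3)@(9, 7): e=[58,-2,8] → .
    (2,4)@(5, 9): e=[-14,38,40] → .
    (3,4)@(7, 9): e=[14,26,24] → X
    (4,4)@(9, 9): e=[42,14,8] → X
    (5,4)@(11, 9): e=[70,2,-8] → .
  covered (8 px):
    . . . . . .
    . X . . . .
    . . X . . .
    . . X X . .
    . . . X X .
    . . . . X .
    . . . . X .
    . . . . . .
    . . . . . .
    . . . . . .
    . . . . . .
    . . . . . .
T2:
  2·area = 92
  edge (8, 12)→(2, 22): d=(-6,10) right/bottom  bias=-1
  edge (2, 22)→(0, 10): d=(-2,-12) top-left  bias=+0
  edge (0, 10)→(8, 12): d=(8,2) right/bottom  bias=-1
    (5,3)@(11, 7): e=[0,138,-46] → .  [on edge]
    (0,5)@(1, 11): e=[76,10,6] → X
    (1,5)@(3, 11): e=[56,34,2] → X
    (2,5)@(5, 11): e=[36,58,-2] → .
    (0,6)@(1, 13): e=[64,6,22] → X
    (2,6)@(5, 13): e=[24,54,14] → X
    (3,6)@(7, 13): e=[4,78,10] → X
    (4,6)@(9, 13): e=[-16,102,6] → .
    (0,7)@(1, 15): e=[52,2,38] → X
    (3,7)@(7, 15): e=[-8,74,26] → .
    (0,8)@(1, 17): e=[40,-2,54] → .
    (1,8)@(3, 17): e=[20,22,50] → X
    (2,8)@(5, 17): e=[0,46,46] → .  [on edge]
  covered (11 px):
    . . . . . .
    . . . . . .
    . . . . . .
    . . . . . .
    . . . . . .
    X X . . . .
    X X X X . .
    X X X . . .
    . X . . . .
    . X . . . .
    . . . . . .
    . . . . . .
T3:
  2·area = 56
  edge (10, 6)→(12, 14): d=(2,8) right/bottom  bias=-1
  edge (12, 14)→(4, 10): d=(-8,-4) top-left  bias=+0
  edge (4, 10)→(10, 6): d=(6,-4) top-left  bias=+0
    (4,3)@(9, 7): e=[10,44,2] → X
    (5,3)@(11, 7): e=[-6,52,10] → .
    (3,4)@(7, 9): e=[30,20,6] → X
    (5,4)@(11, 9): e=[-2,36,22] → .
    (3,5)@(7, 11): e=[34,4,18] → X
    (5,5)@(11, 11): e=[2,20,34] → X
    (3,6)@(7, 13): e=[38,-12,30] → .
    (4,6)@(9, 13): e=[22,-4,38] → .
    (5,6)@(11, 13): e=[6,4,46] → X
    (5,7)@(11, 15): e=[10,-12,58] → .
  covered (7 px):
    . . . . . .
    . . . . . .
    . . . . . .
    . . . . X .
    . . . X X .
    . . . X X X
    . . . . . X
    . . . . . .
    . . . . . .
    . . . . . .
    . . . . . .
    . . . . . .

Z-buffer (winner per pixel, '.' = empty):
  . . . . . .
  . 1 . . . .
  . 0 1 . . .
  . 0 1 1 3 .
  . 0 0 3 3 .
  2 2 0 3 3 3
  2 2 2 2 1 3
  2 2 2 . 0 .
  . 2 . . . .
  . 2 . . . .
  . . . . . .
  . . . . . .

Result: 3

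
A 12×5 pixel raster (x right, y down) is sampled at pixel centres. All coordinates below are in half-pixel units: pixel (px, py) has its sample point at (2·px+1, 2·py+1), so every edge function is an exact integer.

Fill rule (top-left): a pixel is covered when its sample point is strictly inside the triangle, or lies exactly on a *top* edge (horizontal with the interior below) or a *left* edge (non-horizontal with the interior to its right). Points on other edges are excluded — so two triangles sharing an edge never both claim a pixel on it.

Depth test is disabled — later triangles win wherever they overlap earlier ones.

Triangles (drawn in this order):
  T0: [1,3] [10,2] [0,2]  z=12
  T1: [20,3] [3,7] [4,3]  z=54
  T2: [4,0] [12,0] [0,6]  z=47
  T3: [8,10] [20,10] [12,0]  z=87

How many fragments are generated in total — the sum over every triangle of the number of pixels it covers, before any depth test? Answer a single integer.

T0:
  2·area = 10  (B↔C swapped to make it positive)
  edge (1, 3)→(0, 2): d=(-1,-1) top-left  bias=+0
  edge (0, 2)→(10, 2): d=(10,0) top-left  bias=+0
  edge (10, 2)→(1, 3): d=(-9,1) right/bottom  bias=-1
    (9,0)@(19, 1): e=[20,-10,0] → .  [on edge]
    (0,1)@(1, 3): e=[0,10,0] → .  [on edge]
    (1,2)@(3, 5): e=[0,30,-20] → .  [on edge]
    (2,3)@(5, 7): e=[0,50,-40] → .  [on edge]
    (3,4)@(7, 9): e=[0,70,-60] → .  [on edge]
  covered (0 px):
    . . . . . . . . . . . .
    . . . . . . . . . . . .
    . . . . . . . . . . . .
    . . . . . . . . . . . .
    . . . . . . . . . . . .
T1:
  2·area = 64
  edge (20, 3)→(3, 7): d=(-17,4) right/bottom  bias=-1
  edge (3, 7)→(4, 3): d=(1,-4) top-left  bias=+0
  edge (4, 3)→(20, 3): d=(16,0) top-left  bias=+0
    (0,1)@(1, 3): e=[76,-12,0] → .  [on edge]
    (1,1)@(3, 3): e=[68,-4,0] → .  [on edge]
    (2,1)@(5, 3): e=[60,4,0] → X  [on edge]
    (3,1)@(7, 3): e=[52,12,0] → X  [on edge]
    (4,1)@(9, 3): e=[44,20,0] → X  [on edge]
    (5,1)@(11, 3): e=[36,28,0] → X  [on edge]
    (6,1)@(13, 3): e=[28,36,0] → X  [on edge]
    (7,1)@(15, 3): e=[20,44,0] → X  [on edge]
    (8,1)@(17, 3): e=[12,52,0] → X  [on edge]
    (9,1)@(19, 3): e=[4,60,0] → X  [on edge]
    (10,1)@(21, 3): e=[-4,68,0] → .  [on edge]
    (11,1)@(23, 3): e=[-12,76,0] → .  [on edge]
    (1,3)@(3, 7): e=[0,0,64] → .  [on edge]
  covered (12 px):
    . . . . . . . . . . . .
    . . X X X X X X X X . .
    . . X X X X . . . . . .
    . . . . . . . . . . . .
    . . . . . . . . . . . .
T2:
  2·area = 48
  edge (4, 0)→(12, 0): d=(8,0) top-left  bias=+0
  edge (12, 0)→(0, 6): d=(-12,6) right/bottom  bias=-1
  edge (0, 6)→(4, 0): d=(4,-6) top-left  bias=+0
    (2,0)@(5, 1): e=[8,30,10] → X
    (3,0)@(7, 1): e=[8,18,22] → X
    (4,0)@(9, 1): e=[8,6,34] → X
    (5,0)@(11, 1): e=[8,-6,46] → .
    (1,1)@(3, 3): e=[24,18,6] → X
    (3,1)@(7, 3): e=[24,-6,30] → .
    (4,1)@(9, 3): e=[24,-18,42] → .
    (0,2)@(1, 5): e=[40,6,2] → X
    (1,2)@(3, 5): e=[40,-6,14] → .
    (2,2)@(5, 5): e=[40,-18,26] → .
    (0,3)@(1, 7): e=[56,-18,10] → .
  covered (6 px):
    . . X X X . . . . . . .
    . X X . . . . . . . . .
    X . . . . . . . . . . .
    . . . . . . . . . . . .
    . . . . . . . . . . . .
T3:
  2·area = 120  (B↔C swapped to make it positive)
  edge (8, 10)→(12, 0): d=(4,-10) top-left  bias=+0
  edge (12, 0)→(20, 10): d=(8,10) right/bottom  bias=-1
  edge (20, 10)→(8, 10): d=(-12,0) right/bottom  bias=-1
    (5,1)@(11, 3): e=[2,34,84] → X
    (6,1)@(13, 3): e=[22,14,84] → X
    (7,1)@(15, 3): e=[42,-6,84] → .
    (5,2)@(11, 5): e=[10,50,60] → X
    (7,2)@(15, 5): e=[50,10,60] → X
    (8,2)@(17, 5): e=[70,-10,60] → .
    (5,3)@(11, 7): e=[18,66,36] → X
    (8,3)@(17, 7): e=[78,6,36] → X
    (9,3)@(19, 7): e=[98,-14,36] → .
    (4,4)@(9, 9): e=[6,102,12] → X
    (9,4)@(19, 9): e=[106,2,12] → X
    (10,4)@(21, 9): e=[126,-18,12] → .
  covered (15 px):
    . . . . . . . . . . . .
    . . . . . X X . . . . .
    . . . . . X X X . . . .
    . . . . . X X X X . . .
    . . . . X X X X X X . .

Answer: 33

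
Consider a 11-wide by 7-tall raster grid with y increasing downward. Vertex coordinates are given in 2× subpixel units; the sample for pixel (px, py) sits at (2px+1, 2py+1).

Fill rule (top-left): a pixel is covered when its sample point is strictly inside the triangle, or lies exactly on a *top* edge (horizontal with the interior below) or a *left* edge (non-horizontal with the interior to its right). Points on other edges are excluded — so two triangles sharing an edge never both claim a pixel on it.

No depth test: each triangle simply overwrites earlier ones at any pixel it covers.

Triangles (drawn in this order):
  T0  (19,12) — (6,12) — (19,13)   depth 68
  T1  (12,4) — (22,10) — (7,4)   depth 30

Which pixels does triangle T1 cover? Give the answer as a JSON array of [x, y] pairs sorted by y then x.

T0:
  2·area = 13  (B↔C swapped to make it positive)
  edge (19, 12)→(19, 13): d=(0,1) right/bottom  bias=-1
  edge (19, 13)→(6, 12): d=(-13,-1) top-left  bias=+0
  edge (6, 12)→(19, 12): d=(13,0) top-left  bias=+0
    (9,0)@(19, 1): e=[0,156,-143] → ·  [on edge]
    (9,1)@(19, 3): e=[0,130,-117] → ·  [on edge]
    (9,2)@(19, 5): e=[0,104,-91] → ·  [on edge]
    (9,3)@(19, 7): e=[0,78,-65] → ·  [on edge]
    (9,4)@(19, 9): e=[0,52,-39] → ·  [on edge]
    (9,5)@(19, 11): e=[0,26,-13] → ·  [on edge]
    (9,6)@(19, 13): e=[0,0,13] → ·  [on edge]
  covered (0 px):
    · · · · · · · · · · ·
    · · · · · · · · · · ·
    · · · · · · · · · · ·
    · · · · · · · · · · ·
    · · · · · · · · · · ·
    · · · · · · · · · · ·
    · · · · · · · · · · ·
T1:
  2·area = 30
  edge (12, 4)→(22, 10): d=(10,6) right/bottom  bias=-1
  edge (22, 10)→(7, 4): d=(-15,-6) top-left  bias=+0
  edge (7, 4)→(12, 4): d=(5,0) top-left  bias=+0
    (3,0)@(7, 1): e=[0,45,-15] → ·  [on edge]
    (5,2)@(11, 5): e=[16,9,5] → #
    (6,2)@(13, 5): e=[4,21,5] → #
    (7,2)@(15, 5): e=[-8,33,5] → ·
    (5,3)@(11, 7): e=[36,-21,15] → ·
    (6,3)@(13, 7): e=[24,-9,15] → ·
    (7,3)@(15, 7): e=[12,3,15] → #
    (8,3)@(17, 7): e=[0,15,15] → ·  [on edge]
    (7,4)@(15, 9): e=[32,-27,25] → ·
  covered (3 px):
    · · · · · · · · · · ·
    · · · · · · · · · · ·
    · · · · · # # · · · ·
    · · · · · · · # · · ·
    · · · · · · · · · · ·
    · · · · · · · · · · ·
    · · · · · · · · · · ·

Result: [[5,2],[6,2],[7,3]]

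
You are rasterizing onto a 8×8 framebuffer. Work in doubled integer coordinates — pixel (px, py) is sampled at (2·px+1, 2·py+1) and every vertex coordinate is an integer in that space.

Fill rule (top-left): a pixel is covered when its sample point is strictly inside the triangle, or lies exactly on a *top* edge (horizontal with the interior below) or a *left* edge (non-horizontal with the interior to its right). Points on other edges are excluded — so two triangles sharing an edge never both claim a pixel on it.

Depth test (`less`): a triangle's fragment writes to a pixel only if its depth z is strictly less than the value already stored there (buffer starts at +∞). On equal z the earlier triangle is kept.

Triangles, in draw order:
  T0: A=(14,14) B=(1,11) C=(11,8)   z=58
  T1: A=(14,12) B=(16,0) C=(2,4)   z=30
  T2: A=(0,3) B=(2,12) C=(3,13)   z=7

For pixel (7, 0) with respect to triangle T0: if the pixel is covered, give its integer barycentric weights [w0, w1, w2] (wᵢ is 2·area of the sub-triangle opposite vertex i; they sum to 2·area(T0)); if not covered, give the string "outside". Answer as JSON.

T0:
  2·area = 69
  edge (14, 14)→(1, 11): d=(-13,-3) top-left  bias=+0
  edge (1, 11)→(11, 8): d=(10,-3) top-left  bias=+0
  edge (11, 8)→(14, 14): d=(3,6) right/bottom  bias=-1
    (4,4)@(9, 9): e=[50,4,15] → █
    (5,4)@(11, 9): e=[56,10,3] → █
    (6,4)@(13, 9): e=[62,16,-9] → ·
    (0,5)@(1, 11): e=[0,0,69] → █  [on edge]
    (1,5)@(3, 11): e=[6,6,57] → █
    (2,5)@(5, 11): e=[12,12,45] → █
    (3,5)@(7, 11): e=[18,18,33] → █
    (6,5)@(13, 11): e=[36,36,-3] → ·
    (0,6)@(1, 13): e=[-26,20,75] → ·
    (1,6)@(3, 13): e=[-20,26,63] → ·
    (2,6)@(5, 13): e=[-14,32,51] → ·
    (3,6)@(7, 13): e=[-8,38,39] → ·
  covered (10 px):
    · · · · · · · ·
    · · · · · · · ·
    · · · · · · · ·
    · · · · · · · ·
    · · · · █ █ · ·
    █ █ █ █ █ █ · ·
    · · · · · █ █ ·
    · · · · · · · ·
T1:
  2·area = 160  (B↔C swapped to make it positive)
  edge (14, 12)→(2, 4): d=(-12,-8) top-left  bias=+0
  edge (2, 4)→(16, 0): d=(14,-4) top-left  bias=+0
  edge (16, 0)→(14, 12): d=(-2,12) right/bottom  bias=-1
    (6,0)@(13, 1): e=[124,2,34] → █
    (7,0)@(15, 1): e=[140,10,10] → █
    (3,1)@(7, 3): e=[52,6,102] → █
    (4,1)@(9, 3): e=[68,14,78] → █
    (5,1)@(11, 3): e=[84,22,54] → █
    (2,2)@(5, 5): e=[12,26,122] → █
    (2,3)@(5, 7): e=[-12,54,118] → ·
    (3,3)@(7, 7): e=[4,62,94] → █
    (7,3)@(15, 7): e=[68,94,-2] → ·
    (3,4)@(7, 9): e=[-20,90,90] → ·
    (4,4)@(9, 9): e=[-4,98,66] → ·
    (5,4)@(11, 9): e=[12,106,42] → █
  covered (20 px):
    · · · · · · █ █
    · · · █ █ █ █ █
    · · █ █ █ █ █ █
    · · · █ █ █ █ ·
    · · · · · █ █ ·
    · · · · · · █ ·
    · · · · · · · ·
    · · · · · · · ·
T2:
  2·area = 7  (B↔C swapped to make it positive)
  edge (0, 3)→(3, 13): d=(3,10) right/bottom  bias=-1
  edge (3, 13)→(2, 12): d=(-1,-1) top-left  bias=+0
  edge (2, 12)→(0, 3): d=(-2,-9) top-left  bias=+0
    (0,3)@(1, 7): e=[2,4,1] → █
    (1,3)@(3, 7): e=[-18,6,19] → ·
    (0,4)@(1, 9): e=[8,2,-3] → ·
    (0,5)@(1, 11): e=[14,0,-7] → ·  [on edge]
    (1,6)@(3, 13): e=[0,0,7] → ·  [on edge]
    (2,7)@(5, 15): e=[-14,0,21] → ·  [on edge]
  covered (1 px):
    · · · · · · · ·
    · · · · · · · ·
    · · · · · · · ·
    █ · · · · · · ·
    · · · · · · · ·
    · · · · · · · ·
    · · · · · · · ·
    · · · · · · · ·

Result: "outside"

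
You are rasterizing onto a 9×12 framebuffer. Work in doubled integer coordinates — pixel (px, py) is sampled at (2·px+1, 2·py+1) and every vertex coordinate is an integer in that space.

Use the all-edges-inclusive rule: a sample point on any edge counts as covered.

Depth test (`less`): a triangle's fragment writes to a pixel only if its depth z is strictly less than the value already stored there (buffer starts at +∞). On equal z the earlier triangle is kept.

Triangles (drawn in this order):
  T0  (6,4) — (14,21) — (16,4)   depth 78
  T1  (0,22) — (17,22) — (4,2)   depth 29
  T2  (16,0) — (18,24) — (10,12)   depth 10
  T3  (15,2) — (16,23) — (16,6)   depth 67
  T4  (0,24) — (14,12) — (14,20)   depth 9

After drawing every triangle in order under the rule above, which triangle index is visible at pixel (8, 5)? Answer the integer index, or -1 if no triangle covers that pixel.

T0:
  2·area = 170  (B↔C swapped to make it positive)
  edge (6, 4)→(16, 4): d=(10,0) inclusive
  edge (16, 4)→(14, 21): d=(-2,17) inclusive
  edge (14, 21)→(6, 4): d=(-8,-17) inclusive
    (3,2)@(7, 5): e=[10,151,9] → X
    (4,2)@(9, 5): e=[10,117,43] → X
    (5,2)@(11, 5): e=[10,83,77] → X
    (6,2)@(13, 5): e=[10,49,111] → X
    (7,2)@(15, 5): e=[10,15,145] → X
    (8,2)@(17, 5): e=[10,-19,179] → .
    (3,3)@(7, 7): e=[30,147,-7] → .
    (4,3)@(9, 7): e=[30,113,27] → X
    (8,3)@(17, 7): e=[30,-23,163] → .
    (4,4)@(9, 9): e=[50,109,11] → X
    (8,4)@(17, 9): e=[50,-27,147] → .
    (4,5)@(9, 11): e=[70,105,-5] → .
  covered (20 px):
    . . . . . . . . .
    . . . . . . . . .
    . . . X X X X X .
    . . . . X X X X .
    . . . . X X X X .
    . . . . . X X X .
    . . . . . X X . .
    . . . . . . X . .
    . . . . . . X . .
    . . . . . . . . .
    . . . . . . . . .
    . . . . . . . . .
T1:
  2·area = 340  (B↔C swapped to make it positive)
  edge (0, 22)→(4, 2): d=(4,-20) inclusive
  edge (4, 2)→(17, 22): d=(13,20) inclusive
  edge (17, 22)→(0, 22): d=(-17,0) inclusive
    (2,2)@(5, 5): e=[32,19,289] → X
    (3,2)@(7, 5): e=[72,-21,289] → .
    (1,3)@(3, 7): e=[0,85,255] → X  [on edge]
    (3,3)@(7, 7): e=[80,5,255] → X
    (4,3)@(9, 7): e=[120,-35,255] → .
    (1,4)@(3, 9): e=[8,111,221] → X
    (4,4)@(9, 9): e=[128,-9,221] → .
    (1,5)@(3, 11): e=[16,137,187] → X
    (4,5)@(9, 11): e=[136,17,187] → X
    (5,5)@(11, 11): e=[176,-23,187] → .
    (1,6)@(3, 13): e=[24,163,153] → X
    (5,6)@(11, 13): e=[184,3,153] → X
    (0,8)@(1, 17): e=[0,255,85] → X  [on edge]
  covered (44 px):
    . . . . . . . . .
    . . . . . . . . .
    . . X . . . . . .
    . X X X . . . . .
    . X X X . . . . .
    . X X X X . . . .
    . X X X X X . . .
    . X X X X X . . .
    X X X X X X X . .
    X X X X X X X X .
    X X X X X X X X .
    . . . . . . . . .
T2:
  2·area = 168
  edge (16, 0)→(18, 24): d=(2,24) inclusive
  edge (18, 24)→(10, 12): d=(-8,-12) inclusive
  edge (10, 12)→(16, 0): d=(6,-12) inclusive
    (7,1)@(15, 3): e=[30,132,6] → X
    (8,1)@(17, 3): e=[-18,156,30] → .
    (7,2)@(15, 5): e=[34,116,18] → X
    (8,2)@(17, 5): e=[-14,140,42] → .
    (6,3)@(13, 7): e=[86,76,6] → X
    (8,3)@(17, 7): e=[-10,124,54] → .
    (6,4)@(13, 9): e=[90,60,18] → X
    (8,4)@(17, 9): e=[-6,108,66] → .
    (5,5)@(11, 11): e=[142,20,6] → X
    (8,5)@(17, 11): e=[-2,92,78] → .
    (5,6)@(11, 13): e=[146,4,18] → X
    (8,6)@(17, 13): e=[2,76,90] → X
  covered (21 px):
    . . . . . . . . .
    . . . . . . . X .
    . . . . . . . X .
    . . . . . . X X .
    . . . . . . X X .
    . . . . . X X X .
    . . . . . X X X X
    . . . . . . X X X
    . . . . . . . X X
    . . . . . . . X X
    . . . . . . . . X
    . . . . . . . . .
T3:
  2·area = 17  (B↔C swapped to make it positive)
  edge (15, 2)→(16, 6): d=(1,4) inclusive
  edge (16, 6)→(16, 23): d=(0,17) inclusive
  edge (16, 23)→(15, 2): d=(-1,-21) inclusive
  covered (0 px):
    . . . . . . . . .
    . . . . . . . . .
    . . . . . . . . .
    . . . . . . . . .
    . . . . . . . . .
    . . . . . . . . .
    . . . . . . . . .
    . . . . . . . . .
    . . . . . . . . .
    . . . . . . . . .
    . . . . . . . . .
    . . . . . . . . .
T4:
  2·area = 112
  edge (0, 24)→(14, 12): d=(14,-12) inclusive
  edge (14, 12)→(14, 20): d=(0,8) inclusive
  edge (14, 20)→(0, 24): d=(-14,4) inclusive
    (6,6)@(13, 13): e=[2,8,102] → X
    (7,6)@(15, 13): e=[26,-8,94] → .
    (5,7)@(11, 15): e=[6,24,82] → X
    (7,7)@(15, 15): e=[54,-8,66] → .
    (4,8)@(9, 17): e=[10,40,62] → X
    (7,8)@(15, 17): e=[82,-8,38] → .
    (3,9)@(7, 19): e=[14,56,42] → X
    (7,9)@(15, 19): e=[110,-8,10] → .
    (2,10)@(5, 21): e=[18,72,22] → X
    (5,10)@(11, 21): e=[90,24,-2] → .
    (6,10)@(13, 21): e=[114,8,-10] → .
    (1,11)@(3, 23): e=[22,88,2] → X
  covered (14 px):
    . . . . . . . . .
    . . . . . . . . .
    . . . . . . . . .
    . . . . . . . . .
    . . . . . . . . .
    . . . . . . . . .
    . . . . . . X . .
    . . . . . X X . .
    . . . . X X X . .
    . . . X X X X . .
    . . X X X . . . .
    . X . . . . . . .

Z-buffer (winner per pixel, '.' = empty):
  . . . . . . . . .
  . . . . . . . 2 .
  . . 1 0 0 0 0 2 .
  . 1 1 1 0 0 2 2 .
  . 1 1 1 0 0 2 2 .
  . 1 1 1 1 2 2 2 .
  . 1 1 1 1 2 4 2 2
  . 1 1 1 1 4 4 2 2
  1 1 1 1 4 4 4 2 2
  1 1 1 4 4 4 4 2 2
  1 1 4 4 4 1 1 1 2
  . 4 . . . . . . .

Answer: -1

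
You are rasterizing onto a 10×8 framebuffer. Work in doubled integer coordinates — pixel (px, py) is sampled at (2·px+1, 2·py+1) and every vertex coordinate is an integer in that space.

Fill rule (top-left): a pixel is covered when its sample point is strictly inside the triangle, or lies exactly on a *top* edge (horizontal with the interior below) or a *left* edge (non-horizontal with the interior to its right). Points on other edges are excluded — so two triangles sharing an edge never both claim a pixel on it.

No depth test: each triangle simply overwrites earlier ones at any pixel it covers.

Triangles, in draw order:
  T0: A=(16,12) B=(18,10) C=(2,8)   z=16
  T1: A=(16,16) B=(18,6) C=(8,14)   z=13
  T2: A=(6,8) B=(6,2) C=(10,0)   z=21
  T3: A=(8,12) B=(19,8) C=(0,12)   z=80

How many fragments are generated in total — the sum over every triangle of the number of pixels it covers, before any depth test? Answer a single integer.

T0:
  2·area = 36  (B↔C swapped to make it positive)
  edge (16, 12)→(2, 8): d=(-14,-4) top-left  bias=+0
  edge (2, 8)→(18, 10): d=(16,2) right/bottom  bias=-1
  edge (18, 10)→(16, 12): d=(-2,2) right/bottom  bias=-1
    (3,4)@(7, 9): e=[6,6,24] → X
    (4,4)@(9, 9): e=[14,2,20] → X
    (5,4)@(11, 9): e=[22,-2,16] → .
    (9,4)@(19, 9): e=[54,-18,0] → .  [on edge]
    (3,5)@(7, 11): e=[-22,38,20] → .
    (4,5)@(9, 11): e=[-14,34,16] → .
    (6,5)@(13, 11): e=[2,26,8] → X
    (7,5)@(15, 11): e=[10,22,4] → X
    (8,5)@(17, 11): e=[18,18,0] → .  [on edge]
    (6,6)@(13, 13): e=[-26,58,4] → .
    (7,6)@(15, 13): e=[-18,54,0] → .  [on edge]
    (6,7)@(13, 15): e=[-54,90,0] → .  [on edge]
  covered (4 px):
    . . . . . . . . . .
    . . . . . . . . . .
    . . . . . . . . . .
    . . . . . . . . . .
    . . . X X . . . . .
    . . . . . . X X . .
    . . . . . . . . . .
    . . . . . . . . . .
T1:
  2·area = 84  (B↔C swapped to make it positive)
  edge (16, 16)→(8, 14): d=(-8,-2) top-left  bias=+0
  edge (8, 14)→(18, 6): d=(10,-8) top-left  bias=+0
  edge (18, 6)→(16, 16): d=(-2,10) right/bottom  bias=-1
    (9,0)@(19, 1): e=[126,-42,0] → .  [on edge]
    (8,3)@(17, 7): e=[74,2,8] → X
    (9,3)@(19, 7): e=[78,18,-12] → .
    (7,4)@(15, 9): e=[54,6,24] → X
    (9,4)@(19, 9): e=[62,38,-16] → .
    (6,5)@(13, 11): e=[34,10,40] → X
    (8,5)@(17, 11): e=[42,42,0] → .  [on edge]
    (5,6)@(11, 13): e=[14,14,56] → X
    (8,6)@(17, 13): e=[26,62,-4] → .
    (5,7)@(11, 15): e=[-2,34,52] → .
    (6,7)@(13, 15): e=[2,50,32] → X
    (8,7)@(17, 15): e=[10,82,-8] → .
  covered (10 px):
    . . . . . . . . . .
    . . . . . . . . . .
    . . . . . . . . . .
    . . . . . . . . X .
    . . . . . . . X X .
    . . . . . . X X . .
    . . . . . X X X . .
    . . . . . . X X . .
T2:
  2·area = 24
  edge (6, 8)→(6, 2): d=(0,-6) top-left  bias=+0
  edge (6, 2)→(10, 0): d=(4,-2) top-left  bias=+0
  edge (10, 0)→(6, 8): d=(-4,8) right/bottom  bias=-1
    (4,0)@(9, 1): e=[18,2,4] → X
    (5,0)@(11, 1): e=[30,6,-12] → .
    (3,1)@(7, 3): e=[6,6,12] → X
    (4,1)@(9, 3): e=[18,10,-4] → .
    (3,2)@(7, 5): e=[6,14,4] → X
    (4,2)@(9, 5): e=[18,18,-12] → .
    (3,3)@(7, 7): e=[6,22,-4] → .
  covered (3 px):
    . . . . X . . . . .
    . . . X . . . . . .
    . . . X . . . . . .
    . . . . . . . . . .
    . . . . . . . . . .
    . . . . . . . . . .
    . . . . . . . . . .
    . . . . . . . . . .
T3:
  2·area = 32  (B↔C swapped to make it positive)
  edge (8, 12)→(0, 12): d=(-8,0) right/bottom  bias=-1
  edge (0, 12)→(19, 8): d=(19,-4) top-left  bias=+0
  edge (19, 8)→(8, 12): d=(-11,4) right/bottom  bias=-1
    (7,4)@(15, 9): e=[24,3,5] → X
    (8,4)@(17, 9): e=[24,11,-3] → .
    (2,5)@(5, 11): e=[8,1,23] → X
    (3,5)@(7, 11): e=[8,9,15] → X
    (4,5)@(9, 11): e=[8,17,7] → X
    (5,5)@(11, 11): e=[8,25,-1] → .
    (7,5)@(15, 11): e=[8,41,-17] → .
    (2,6)@(5, 13): e=[-8,39,1] → .
    (3,6)@(7, 13): e=[-8,47,-7] → .
    (4,6)@(9, 13): e=[-8,55,-15] → .
  covered (4 px):
    . . . . . . . . . .
    . . . . . . . . . .
    . . . . . . . . . .
    . . . . . . . . . .
    . . . . . . . X . .
    . . X X X . . . . .
    . . . . . . . . . .
    . . . . . . . . . .

Answer: 21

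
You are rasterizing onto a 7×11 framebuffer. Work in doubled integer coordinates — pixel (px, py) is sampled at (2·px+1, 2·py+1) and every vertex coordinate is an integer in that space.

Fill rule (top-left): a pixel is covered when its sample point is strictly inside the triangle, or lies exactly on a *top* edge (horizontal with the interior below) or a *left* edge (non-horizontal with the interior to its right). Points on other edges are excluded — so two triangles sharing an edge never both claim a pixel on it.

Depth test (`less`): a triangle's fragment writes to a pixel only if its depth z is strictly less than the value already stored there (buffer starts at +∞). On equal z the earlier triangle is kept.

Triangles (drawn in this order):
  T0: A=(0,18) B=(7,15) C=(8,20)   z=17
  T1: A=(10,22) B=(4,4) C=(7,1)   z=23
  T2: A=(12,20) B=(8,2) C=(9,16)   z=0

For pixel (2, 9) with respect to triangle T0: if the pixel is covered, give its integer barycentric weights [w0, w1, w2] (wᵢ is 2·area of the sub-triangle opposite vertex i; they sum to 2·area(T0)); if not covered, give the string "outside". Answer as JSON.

T0:
  2·area = 38
  edge (0, 18)→(7, 15): d=(7,-3) top-left  bias=+0
  edge (7, 15)→(8, 20): d=(1,5) right/bottom  bias=-1
  edge (8, 20)→(0, 18): d=(-8,-2) top-left  bias=+0
    (2,2)@(5, 5): e=[-76,0,114] → ·  [on edge]
    (3,7)@(7, 15): e=[0,0,38] → ·  [on edge]
    (1,8)@(3, 17): e=[2,22,14] → #
    (2,8)@(5, 17): e=[8,12,18] → #
    (3,8)@(7, 17): e=[14,2,22] → #
    (4,8)@(9, 17): e=[20,-8,26] → ·
    (1,9)@(3, 19): e=[16,24,-2] → ·
    (2,9)@(5, 19): e=[22,14,2] → #
    (4,9)@(9, 19): e=[34,-6,10] → ·
    (2,10)@(5, 21): e=[36,16,-14] → ·
    (3,10)@(7, 21): e=[42,6,-10] → ·
  covered (5 px):
    · · · · · · ·
    · · · · · · ·
    · · · · · · ·
    · · · · · · ·
    · · · · · · ·
    · · · · · · ·
    · · · · · · ·
    · · · · · · ·
    · # # # · · ·
    · · # # · · ·
    · · · · · · ·
T1:
  2·area = 72
  edge (10, 22)→(4, 4): d=(-6,-18) top-left  bias=+0
  edge (4, 4)→(7, 1): d=(3,-3) top-left  bias=+0
  edge (7, 1)→(10, 22): d=(3,21) right/bottom  bias=-1
    (1,0)@(3, 1): e=[0,-12,84] → ·  [on edge]
    (3,0)@(7, 1): e=[72,0,0] → ·  [on edge]
    (2,1)@(5, 3): e=[24,0,48] → #  [on edge]
    (3,1)@(7, 3): e=[60,6,6] → #
    (4,1)@(9, 3): e=[96,12,-36] → ·
    (1,2)@(3, 5): e=[-24,0,96] → ·  [on edge]
    (2,2)@(5, 5): e=[12,6,54] → #
    (4,2)@(9, 5): e=[84,18,-30] → ·
    (0,3)@(1, 7): e=[-72,0,144] → ·  [on edge]
    (2,3)@(5, 7): e=[0,12,60] → #  [on edge]
    (4,3)@(9, 7): e=[72,24,-24] → ·
    (2,4)@(5, 9): e=[-12,18,66] → ·
    (3,6)@(7, 13): e=[0,36,36] → #  [on edge]
    (4,7)@(9, 15): e=[24,48,0] → ·  [on edge]
    (4,9)@(9, 19): e=[0,60,12] → #  [on edge]
  covered (11 px):
    · · · · · · ·
    · · # # · · ·
    · · # # · · ·
    · · # # · · ·
    · · · # · · ·
    · · · # · · ·
    · · · # · · ·
    · · · · · · ·
    · · · · # · ·
    · · · · # · ·
    · · · · · · ·
T2:
  2·area = 38  (B↔C swapped to make it positive)
  edge (12, 20)→(9, 16): d=(-3,-4) top-left  bias=+0
  edge (9, 16)→(8, 2): d=(-1,-14) top-left  bias=+0
  edge (8, 2)→(12, 20): d=(4,18) right/bottom  bias=-1
    (4,3)@(9, 7): e=[27,9,2] → #
    (5,3)@(11, 7): e=[35,37,-34] → ·
    (4,4)@(9, 9): e=[21,7,10] → #
    (5,4)@(11, 9): e=[29,35,-26] → ·
    (4,5)@(9, 11): e=[15,5,18] → #
    (5,5)@(11, 11): e=[23,33,-18] → ·
    (4,6)@(9, 13): e=[9,3,26] → #
    (5,6)@(11, 13): e=[17,31,-10] → ·
    (4,7)@(9, 15): e=[3,1,34] → #
    (5,7)@(11, 15): e=[11,29,-2] → ·
    (4,8)@(9, 17): e=[-3,-1,42] → ·
    (5,8)@(11, 17): e=[5,27,6] → #
  covered (6 px):
    · · · · · · ·
    · · · · · · ·
    · · · · · · ·
    · · · · # · ·
    · · · · # · ·
    · · · · # · ·
    · · · · # · ·
    · · · · # · ·
    · · · · · # ·
    · · · · · · ·
    · · · · · · ·

Final: [14,2,22]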